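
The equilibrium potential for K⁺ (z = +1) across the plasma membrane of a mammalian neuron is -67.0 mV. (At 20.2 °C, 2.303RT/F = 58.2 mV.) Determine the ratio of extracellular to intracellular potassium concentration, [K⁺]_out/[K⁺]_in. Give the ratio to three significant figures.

log₁₀([out]/[in]) = E·z/(58.2) = -67.0 × 1 / 58.2 = -1.1512
[out]/[in] = 10^(-1.1512) = 0.0706

0.0706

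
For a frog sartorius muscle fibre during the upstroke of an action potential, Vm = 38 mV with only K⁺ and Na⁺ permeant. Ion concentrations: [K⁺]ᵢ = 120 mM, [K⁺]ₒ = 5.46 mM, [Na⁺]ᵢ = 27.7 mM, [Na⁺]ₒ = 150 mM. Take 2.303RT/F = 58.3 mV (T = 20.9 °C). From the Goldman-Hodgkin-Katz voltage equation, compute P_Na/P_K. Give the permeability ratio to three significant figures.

20.7

Let α = P_Na/P_K. GHK: Vm = 58.3·log₁₀[(Kₒ + α·Naₒ)/(Kᵢ + α·Naᵢ)].
10^(Vm/58.3) = 10^(38.0/58.3) = 4.4854
So 4.4854·(Kᵢ + α·Naᵢ) = Kₒ + α·Naₒ → α = (4.4854·120.0 − 5.46) / (150.0 − 4.4854·27.7)
α = (538.2 − 5.46) / (150.0 − 124.2) = 532.8/25.75 = 20.69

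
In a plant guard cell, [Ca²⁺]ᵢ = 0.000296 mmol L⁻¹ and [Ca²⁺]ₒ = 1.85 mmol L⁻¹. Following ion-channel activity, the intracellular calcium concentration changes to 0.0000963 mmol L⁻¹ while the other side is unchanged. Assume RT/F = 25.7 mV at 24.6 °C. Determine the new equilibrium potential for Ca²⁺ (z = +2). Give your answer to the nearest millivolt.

After the shift: [Ca²⁺]_out = 1.85, [Ca²⁺]_in = 0.0000963 mmol L⁻¹.
E_new = (25.7/2)·ln(1.85/0.0000963) = 12.85 · (9.8632) = 126.74 mV

127 mV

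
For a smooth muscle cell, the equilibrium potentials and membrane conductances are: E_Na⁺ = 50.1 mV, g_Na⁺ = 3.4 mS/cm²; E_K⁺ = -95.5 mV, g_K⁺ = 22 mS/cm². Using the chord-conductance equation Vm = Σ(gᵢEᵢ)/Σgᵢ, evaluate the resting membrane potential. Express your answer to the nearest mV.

-76 mV

Σ gᵢEᵢ = 3.4·(50.1) + 22·(-95.5) = -1930.66
Σ gᵢ = 3.4 + 22 = 25.4
Vm = -1930.66 / 25.4 = -76.01 mV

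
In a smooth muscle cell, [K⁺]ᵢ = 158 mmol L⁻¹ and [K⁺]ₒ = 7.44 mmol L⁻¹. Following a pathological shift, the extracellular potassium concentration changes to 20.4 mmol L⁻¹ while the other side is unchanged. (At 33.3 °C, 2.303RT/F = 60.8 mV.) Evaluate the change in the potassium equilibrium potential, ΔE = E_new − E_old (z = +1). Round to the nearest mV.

27 mV

E_old = (60.8/1)·log₁₀(7.44/158) = -80.69 mV
E_new = (60.8/1)·log₁₀(20.4/158) = -54.05 mV
ΔE = -54.05 − (-80.69) = 26.63 mV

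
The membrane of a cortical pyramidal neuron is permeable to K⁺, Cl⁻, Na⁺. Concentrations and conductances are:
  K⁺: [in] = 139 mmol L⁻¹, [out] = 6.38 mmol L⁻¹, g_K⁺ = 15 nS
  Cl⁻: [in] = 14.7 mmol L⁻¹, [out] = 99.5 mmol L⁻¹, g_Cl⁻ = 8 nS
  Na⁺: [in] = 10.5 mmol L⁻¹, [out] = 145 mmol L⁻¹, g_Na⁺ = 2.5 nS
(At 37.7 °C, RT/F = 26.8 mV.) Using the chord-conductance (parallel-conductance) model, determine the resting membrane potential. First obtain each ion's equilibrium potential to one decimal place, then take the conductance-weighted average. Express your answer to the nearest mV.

E_K⁺ = (26.8/1)·ln(6.38/139) = -82.6 mV
E_Cl⁻ = (26.8/-1)·ln(99.5/14.7) = -51.2 mV
E_Na⁺ = (26.8/1)·ln(145/10.5) = 70.4 mV
Vm = (Σ gᵢEᵢ)/(Σ gᵢ) = (15·-82.6 + 8·-51.2 + 2.5·70.4) / (15 + 8 + 2.5)
= -1472.60 / 25.5 = -57.75 mV

-58 mV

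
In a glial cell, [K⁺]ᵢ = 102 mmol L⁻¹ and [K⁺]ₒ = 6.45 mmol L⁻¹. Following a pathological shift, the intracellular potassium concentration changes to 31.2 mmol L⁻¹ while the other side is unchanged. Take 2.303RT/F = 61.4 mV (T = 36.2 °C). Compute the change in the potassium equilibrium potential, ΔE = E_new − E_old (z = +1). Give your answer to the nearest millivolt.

E_old = (61.4/1)·log₁₀(6.45/102) = -73.62 mV
E_new = (61.4/1)·log₁₀(6.45/31.2) = -42.03 mV
ΔE = -42.03 − (-73.62) = 31.59 mV

32 mV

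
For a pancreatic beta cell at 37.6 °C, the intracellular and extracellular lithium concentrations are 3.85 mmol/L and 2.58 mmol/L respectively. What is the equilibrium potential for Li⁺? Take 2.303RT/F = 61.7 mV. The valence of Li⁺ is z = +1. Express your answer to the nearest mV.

E = (61.7/z) · log₁₀([Li⁺]_out/[Li⁺]_in) with z = +1.
= (61.7/1) · log₁₀(2.58/3.85) = 61.70 · log₁₀(0.6701)
= 61.70 · (-0.1738) = -10.73 mV

-11 mV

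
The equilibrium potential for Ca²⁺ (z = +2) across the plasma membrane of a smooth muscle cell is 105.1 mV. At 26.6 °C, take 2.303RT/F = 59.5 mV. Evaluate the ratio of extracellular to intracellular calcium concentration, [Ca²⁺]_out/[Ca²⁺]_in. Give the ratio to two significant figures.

3400

log₁₀([out]/[in]) = E·z/(59.5) = 105.1 × 2 / 59.5 = 3.5328
[out]/[in] = 10^(3.5328) = 3410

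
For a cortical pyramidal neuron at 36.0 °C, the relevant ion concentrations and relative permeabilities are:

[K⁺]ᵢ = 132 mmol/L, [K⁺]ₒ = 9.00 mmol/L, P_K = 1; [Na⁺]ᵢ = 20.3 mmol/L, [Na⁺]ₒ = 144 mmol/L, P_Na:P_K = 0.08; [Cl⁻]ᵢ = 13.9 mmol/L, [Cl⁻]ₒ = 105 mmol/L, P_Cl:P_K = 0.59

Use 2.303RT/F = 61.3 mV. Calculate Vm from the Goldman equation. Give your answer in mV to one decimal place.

-51.1 mV

Vm = 61.3 · log₁₀[(Σ P·[cation]ₒ + Σ P·[anion]ᵢ) / (Σ P·[cation]ᵢ + Σ P·[anion]ₒ)]
Numerator = 1×9.00 + 0.08×144 + 0.59×13.9 = 28.72
Denominator = 1×132 + 0.08×20.3 + 0.59×105 = 195.6
Vm = 61.3 · log₁₀(0.14685) = 61.3 × (-0.8331) = -51.07 mV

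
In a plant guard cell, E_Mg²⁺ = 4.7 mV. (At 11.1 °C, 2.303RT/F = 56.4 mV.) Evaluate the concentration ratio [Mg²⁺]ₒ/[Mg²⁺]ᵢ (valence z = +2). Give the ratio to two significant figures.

1.5

log₁₀([out]/[in]) = E·z/(56.4) = 4.7 × 2 / 56.4 = 0.1667
[out]/[in] = 10^(0.1667) = 1.468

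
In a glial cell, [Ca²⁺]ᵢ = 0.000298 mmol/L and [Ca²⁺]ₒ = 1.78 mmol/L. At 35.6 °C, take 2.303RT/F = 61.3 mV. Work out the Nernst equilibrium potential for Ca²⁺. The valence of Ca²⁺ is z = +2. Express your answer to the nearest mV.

E = (61.3/z) · log₁₀([Ca²⁺]_out/[Ca²⁺]_in) with z = +2.
= (61.3/2) · log₁₀(1.78/0.000298) = 30.65 · log₁₀(5973)
= 30.65 · (3.7762) = 115.74 mV

116 mV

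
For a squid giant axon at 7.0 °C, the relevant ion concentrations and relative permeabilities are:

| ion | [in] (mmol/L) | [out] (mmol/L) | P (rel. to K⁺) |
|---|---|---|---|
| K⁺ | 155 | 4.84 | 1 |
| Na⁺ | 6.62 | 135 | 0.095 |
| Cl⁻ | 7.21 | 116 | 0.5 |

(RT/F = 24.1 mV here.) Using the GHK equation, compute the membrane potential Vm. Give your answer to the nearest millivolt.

-56 mV

Vm = 24.1 · ln[(Σ P·[cation]ₒ + Σ P·[anion]ᵢ) / (Σ P·[cation]ᵢ + Σ P·[anion]ₒ)]
Numerator = 1×4.84 + 0.095×135 + 0.5×7.21 = 21.27
Denominator = 1×155 + 0.095×6.62 + 0.5×116 = 213.6
Vm = 24.1 · ln(0.099565) = 24.1 × (-2.3069) = -55.60 mV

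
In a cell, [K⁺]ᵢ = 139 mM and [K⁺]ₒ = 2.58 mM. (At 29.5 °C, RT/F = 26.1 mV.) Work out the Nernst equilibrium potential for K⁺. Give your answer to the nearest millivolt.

-104 mV

E = (26.1/z) · ln([K⁺]_out/[K⁺]_in) with z = +1.
= (26.1/1) · ln(2.58/139) = 26.10 · ln(0.01856)
= 26.10 · (-3.9867) = -104.05 mV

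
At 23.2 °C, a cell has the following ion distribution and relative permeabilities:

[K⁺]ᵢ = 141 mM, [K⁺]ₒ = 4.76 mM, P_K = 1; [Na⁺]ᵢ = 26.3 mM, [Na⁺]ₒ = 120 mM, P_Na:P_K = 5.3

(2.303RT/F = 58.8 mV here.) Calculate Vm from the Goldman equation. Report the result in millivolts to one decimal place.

Vm = 58.8 · log₁₀[(Σ P·[cation]ₒ + Σ P·[anion]ᵢ) / (Σ P·[cation]ᵢ + Σ P·[anion]ₒ)]
Numerator = 1×4.76 + 5.3×120 = 640.8
Denominator = 1×141 + 5.3×26.3 = 280.4
Vm = 58.8 · log₁₀(2.2852) = 58.8 × (0.3589) = 21.11 mV

21.1 mV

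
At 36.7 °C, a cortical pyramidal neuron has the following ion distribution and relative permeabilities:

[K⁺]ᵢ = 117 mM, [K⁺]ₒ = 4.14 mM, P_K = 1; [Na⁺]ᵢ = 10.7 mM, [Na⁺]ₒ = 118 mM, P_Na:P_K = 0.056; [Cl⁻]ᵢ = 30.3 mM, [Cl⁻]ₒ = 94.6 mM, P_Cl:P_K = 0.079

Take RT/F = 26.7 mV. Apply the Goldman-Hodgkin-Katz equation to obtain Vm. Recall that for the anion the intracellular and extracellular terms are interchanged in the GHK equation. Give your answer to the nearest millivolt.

-60 mV

Vm = 26.7 · ln[(Σ P·[cation]ₒ + Σ P·[anion]ᵢ) / (Σ P·[cation]ᵢ + Σ P·[anion]ₒ)]
Numerator = 1×4.14 + 0.056×118 + 0.079×30.3 = 13.14
Denominator = 1×117 + 0.056×10.7 + 0.079×94.6 = 125.1
Vm = 26.7 · ln(0.10507) = 26.7 × (-2.2531) = -60.16 mV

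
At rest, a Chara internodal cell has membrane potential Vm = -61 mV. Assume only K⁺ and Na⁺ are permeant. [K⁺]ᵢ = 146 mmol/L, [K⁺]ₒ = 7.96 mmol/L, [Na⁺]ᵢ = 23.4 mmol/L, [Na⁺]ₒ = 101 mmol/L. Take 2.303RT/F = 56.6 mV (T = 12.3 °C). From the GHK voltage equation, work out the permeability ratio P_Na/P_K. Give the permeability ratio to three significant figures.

0.0429

Let α = P_Na/P_K. GHK: Vm = 56.6·log₁₀[(Kₒ + α·Naₒ)/(Kᵢ + α·Naᵢ)].
10^(Vm/56.6) = 10^(-61.0/56.6) = 0.083611
So 0.083611·(Kᵢ + α·Naᵢ) = Kₒ + α·Naₒ → α = (0.083611·146.0 − 7.96) / (101.0 − 0.083611·23.4)
α = (12.21 − 7.96) / (101.0 − 1.956) = 4.247/99.04 = 0.04288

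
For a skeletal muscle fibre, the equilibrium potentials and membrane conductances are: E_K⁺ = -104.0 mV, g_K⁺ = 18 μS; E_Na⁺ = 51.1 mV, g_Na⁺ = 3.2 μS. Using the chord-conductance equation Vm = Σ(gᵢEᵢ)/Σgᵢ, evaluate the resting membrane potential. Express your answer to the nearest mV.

-81 mV

Σ gᵢEᵢ = 18·(-104.0) + 3.2·(51.1) = -1708.48
Σ gᵢ = 18 + 3.2 = 21.2
Vm = -1708.48 / 21.2 = -80.59 mV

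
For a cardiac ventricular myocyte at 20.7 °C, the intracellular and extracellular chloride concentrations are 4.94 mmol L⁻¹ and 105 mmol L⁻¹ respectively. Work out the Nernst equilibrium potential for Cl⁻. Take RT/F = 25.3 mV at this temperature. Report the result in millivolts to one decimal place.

E = (25.3/z) · ln([Cl⁻]_out/[Cl⁻]_in) with z = -1.
For an anion, dividing by z = -1 reverses the sign.
= (25.3/-1) · ln(105/4.94) = -25.30 · ln(21.26)
= -25.30 · (3.0566) = -77.33 mV

-77.3 mV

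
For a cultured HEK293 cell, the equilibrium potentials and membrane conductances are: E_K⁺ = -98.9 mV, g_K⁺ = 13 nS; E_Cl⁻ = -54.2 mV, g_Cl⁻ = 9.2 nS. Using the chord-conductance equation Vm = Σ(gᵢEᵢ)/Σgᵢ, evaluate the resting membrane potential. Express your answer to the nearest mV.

-80 mV

Σ gᵢEᵢ = 13·(-98.9) + 9.2·(-54.2) = -1784.34
Σ gᵢ = 13 + 9.2 = 22.2
Vm = -1784.34 / 22.2 = -80.38 mV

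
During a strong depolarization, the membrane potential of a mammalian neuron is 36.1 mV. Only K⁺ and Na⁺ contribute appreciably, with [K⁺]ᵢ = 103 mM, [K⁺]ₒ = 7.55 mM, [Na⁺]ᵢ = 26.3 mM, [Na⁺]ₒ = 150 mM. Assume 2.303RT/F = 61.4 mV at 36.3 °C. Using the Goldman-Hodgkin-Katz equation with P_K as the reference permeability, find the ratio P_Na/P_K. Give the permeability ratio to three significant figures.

8.12

Let α = P_Na/P_K. GHK: Vm = 61.4·log₁₀[(Kₒ + α·Naₒ)/(Kᵢ + α·Naᵢ)].
10^(Vm/61.4) = 10^(36.1/61.4) = 3.8721
So 3.8721·(Kᵢ + α·Naᵢ) = Kₒ + α·Naₒ → α = (3.8721·103.0 − 7.55) / (150.0 − 3.8721·26.3)
α = (398.8 − 7.55) / (150.0 − 101.8) = 391.3/48.16 = 8.124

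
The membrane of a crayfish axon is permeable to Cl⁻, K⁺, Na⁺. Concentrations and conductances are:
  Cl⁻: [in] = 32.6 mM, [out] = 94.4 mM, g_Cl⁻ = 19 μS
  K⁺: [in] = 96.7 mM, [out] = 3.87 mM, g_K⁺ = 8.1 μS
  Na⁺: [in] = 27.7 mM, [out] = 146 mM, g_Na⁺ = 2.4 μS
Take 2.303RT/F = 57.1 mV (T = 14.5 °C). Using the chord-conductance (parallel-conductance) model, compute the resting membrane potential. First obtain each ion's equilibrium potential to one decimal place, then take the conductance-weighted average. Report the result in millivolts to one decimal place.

-35.6 mV

E_Cl⁻ = (57.1/-1)·log₁₀(94.4/32.6) = -26.4 mV
E_K⁺ = (57.1/1)·log₁₀(3.87/96.7) = -79.8 mV
E_Na⁺ = (57.1/1)·log₁₀(146/27.7) = 41.2 mV
Vm = (Σ gᵢEᵢ)/(Σ gᵢ) = (19·-26.4 + 8.1·-79.8 + 2.4·41.2) / (19 + 8.1 + 2.4)
= -1049.10 / 29.5 = -35.56 mV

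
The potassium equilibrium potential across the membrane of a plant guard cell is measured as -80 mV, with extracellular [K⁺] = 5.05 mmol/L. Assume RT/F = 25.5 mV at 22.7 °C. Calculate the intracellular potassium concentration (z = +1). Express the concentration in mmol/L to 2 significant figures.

Nernst: E = (25.5/1) · ln([out]/[in]), so ln([out]/[in]) = -80.0 × 1 / 25.5 = -3.1373.
[out]/[in] = e^(-3.1373) = 0.0434.
[in] = 5.05 / 0.0434 = 116.4 mmol/L.

120 mmol/L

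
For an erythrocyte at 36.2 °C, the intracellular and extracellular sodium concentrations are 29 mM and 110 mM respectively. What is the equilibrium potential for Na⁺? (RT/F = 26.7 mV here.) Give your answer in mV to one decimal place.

35.6 mV

E = (26.7/z) · ln([Na⁺]_out/[Na⁺]_in) with z = +1.
= (26.7/1) · ln(110/29) = 26.70 · ln(3.793)
= 26.70 · (1.3332) = 35.60 mV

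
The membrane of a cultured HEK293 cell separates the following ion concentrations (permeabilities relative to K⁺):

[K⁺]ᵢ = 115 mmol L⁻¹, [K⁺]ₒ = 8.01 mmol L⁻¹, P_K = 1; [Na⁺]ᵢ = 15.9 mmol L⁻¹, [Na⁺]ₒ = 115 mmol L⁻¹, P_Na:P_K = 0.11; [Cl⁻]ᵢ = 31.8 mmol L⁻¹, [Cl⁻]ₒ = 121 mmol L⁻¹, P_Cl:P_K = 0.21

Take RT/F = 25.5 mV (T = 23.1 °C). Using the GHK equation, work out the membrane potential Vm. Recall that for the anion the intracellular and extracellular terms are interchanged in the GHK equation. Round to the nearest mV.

Vm = 25.5 · ln[(Σ P·[cation]ₒ + Σ P·[anion]ᵢ) / (Σ P·[cation]ᵢ + Σ P·[anion]ₒ)]
Numerator = 1×8.01 + 0.11×115 + 0.21×31.8 = 27.34
Denominator = 1×115 + 0.11×15.9 + 0.21×121 = 142.2
Vm = 25.5 · ln(0.19231) = 25.5 × (-1.6487) = -42.04 mV

-42 mV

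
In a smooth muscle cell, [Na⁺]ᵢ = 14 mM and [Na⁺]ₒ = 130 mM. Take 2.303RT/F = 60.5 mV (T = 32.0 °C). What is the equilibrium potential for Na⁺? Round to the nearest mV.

E = (60.5/z) · log₁₀([Na⁺]_out/[Na⁺]_in) with z = +1.
= (60.5/1) · log₁₀(130/14) = 60.50 · log₁₀(9.286)
= 60.50 · (0.9678) = 58.55 mV

59 mV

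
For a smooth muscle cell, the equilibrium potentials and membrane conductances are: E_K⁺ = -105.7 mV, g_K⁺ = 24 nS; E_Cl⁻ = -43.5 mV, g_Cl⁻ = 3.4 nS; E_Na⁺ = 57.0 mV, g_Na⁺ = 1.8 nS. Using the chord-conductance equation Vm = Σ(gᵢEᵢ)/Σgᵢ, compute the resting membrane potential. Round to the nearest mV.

Σ gᵢEᵢ = 24·(-105.7) + 3.4·(-43.5) + 1.8·(57.0) = -2582.10
Σ gᵢ = 24 + 3.4 + 1.8 = 29.2
Vm = -2582.10 / 29.2 = -88.43 mV

-88 mV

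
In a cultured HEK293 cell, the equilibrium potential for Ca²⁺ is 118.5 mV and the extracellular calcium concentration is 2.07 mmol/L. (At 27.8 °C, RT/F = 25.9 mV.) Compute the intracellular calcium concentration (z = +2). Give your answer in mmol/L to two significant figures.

Nernst: E = (25.9/2) · ln([out]/[in]), so ln([out]/[in]) = 118.5 × 2 / 25.9 = 9.1506.
[out]/[in] = e^(9.1506) = 9420.
[in] = 2.07 / 9420 = 0.0002197 mmol/L.

0.00022 mmol/L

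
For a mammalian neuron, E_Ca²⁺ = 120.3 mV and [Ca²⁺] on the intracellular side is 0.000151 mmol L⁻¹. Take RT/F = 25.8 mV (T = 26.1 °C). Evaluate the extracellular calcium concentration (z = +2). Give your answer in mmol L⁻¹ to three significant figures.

Nernst: E = (25.8/2) · ln([out]/[in]), so ln([out]/[in]) = 120.3 × 2 / 25.8 = 9.3256.
[out]/[in] = e^(9.3256) = 1.122e+04.
[out] = 1.122e+04 × 0.000151 = 1.694 mmol L⁻¹.

1.69 mmol L⁻¹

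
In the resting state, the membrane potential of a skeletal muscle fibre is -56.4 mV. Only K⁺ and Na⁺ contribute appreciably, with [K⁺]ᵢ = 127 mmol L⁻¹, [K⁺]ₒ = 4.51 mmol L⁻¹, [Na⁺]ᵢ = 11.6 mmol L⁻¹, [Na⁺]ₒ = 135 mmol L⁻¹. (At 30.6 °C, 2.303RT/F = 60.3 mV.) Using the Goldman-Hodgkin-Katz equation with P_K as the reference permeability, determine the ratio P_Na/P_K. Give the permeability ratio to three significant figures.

Let α = P_Na/P_K. GHK: Vm = 60.3·log₁₀[(Kₒ + α·Naₒ)/(Kᵢ + α·Naᵢ)].
10^(Vm/60.3) = 10^(-56.4/60.3) = 0.11606
So 0.11606·(Kᵢ + α·Naᵢ) = Kₒ + α·Naₒ → α = (0.11606·127.0 − 4.51) / (135.0 − 0.11606·11.6)
α = (14.74 − 4.51) / (135.0 − 1.346) = 10.23/133.7 = 0.07654

0.0765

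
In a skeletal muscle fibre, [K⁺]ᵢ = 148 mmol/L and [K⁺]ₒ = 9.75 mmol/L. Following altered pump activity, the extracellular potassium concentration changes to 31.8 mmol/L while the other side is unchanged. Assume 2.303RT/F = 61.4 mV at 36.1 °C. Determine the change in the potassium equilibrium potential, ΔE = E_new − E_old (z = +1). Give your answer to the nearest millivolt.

32 mV

E_old = (61.4/1)·log₁₀(9.75/148) = -72.53 mV
E_new = (61.4/1)·log₁₀(31.8/148) = -41.01 mV
ΔE = -41.01 − (-72.53) = 31.52 mV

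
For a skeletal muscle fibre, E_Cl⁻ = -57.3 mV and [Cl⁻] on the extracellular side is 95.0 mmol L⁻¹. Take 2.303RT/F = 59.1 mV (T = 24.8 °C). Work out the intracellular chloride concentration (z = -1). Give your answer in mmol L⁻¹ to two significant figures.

10 mmol L⁻¹

Nernst: E = (59.1/-1) · log₁₀([out]/[in]), so log₁₀([out]/[in]) = -57.3 × -1 / 59.1 = 0.9695.
[out]/[in] = 10^(0.9695) = 9.323.
[in] = 95.0 / 9.323 = 10.19 mmol L⁻¹.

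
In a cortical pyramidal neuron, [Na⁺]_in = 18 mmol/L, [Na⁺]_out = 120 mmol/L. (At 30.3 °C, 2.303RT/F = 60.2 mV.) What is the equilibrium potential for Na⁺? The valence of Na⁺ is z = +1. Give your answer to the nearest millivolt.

E = (60.2/z) · log₁₀([Na⁺]_out/[Na⁺]_in) with z = +1.
= (60.2/1) · log₁₀(120/18) = 60.20 · log₁₀(6.667)
= 60.20 · (0.8239) = 49.60 mV

50 mV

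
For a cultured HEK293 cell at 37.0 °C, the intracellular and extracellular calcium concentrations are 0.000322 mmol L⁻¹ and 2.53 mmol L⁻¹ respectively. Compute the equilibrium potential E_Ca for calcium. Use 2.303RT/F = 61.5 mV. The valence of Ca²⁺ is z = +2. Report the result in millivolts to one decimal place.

119.8 mV

E = (61.5/z) · log₁₀([Ca²⁺]_out/[Ca²⁺]_in) with z = +2.
= (61.5/2) · log₁₀(2.53/0.000322) = 30.75 · log₁₀(7857)
= 30.75 · (3.8953) = 119.78 mV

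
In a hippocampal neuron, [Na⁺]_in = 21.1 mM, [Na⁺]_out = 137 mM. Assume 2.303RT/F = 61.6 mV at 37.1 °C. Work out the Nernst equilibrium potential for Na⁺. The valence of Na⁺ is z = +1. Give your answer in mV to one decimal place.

50.0 mV

E = (61.6/z) · log₁₀([Na⁺]_out/[Na⁺]_in) with z = +1.
= (61.6/1) · log₁₀(137/21.1) = 61.60 · log₁₀(6.493)
= 61.60 · (0.8124) = 50.05 mV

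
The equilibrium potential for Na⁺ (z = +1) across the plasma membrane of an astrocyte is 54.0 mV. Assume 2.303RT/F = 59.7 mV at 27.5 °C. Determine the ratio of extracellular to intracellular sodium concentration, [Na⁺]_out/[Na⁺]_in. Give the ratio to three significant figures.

log₁₀([out]/[in]) = E·z/(59.7) = 54.0 × 1 / 59.7 = 0.9045
[out]/[in] = 10^(0.9045) = 8.026

8.03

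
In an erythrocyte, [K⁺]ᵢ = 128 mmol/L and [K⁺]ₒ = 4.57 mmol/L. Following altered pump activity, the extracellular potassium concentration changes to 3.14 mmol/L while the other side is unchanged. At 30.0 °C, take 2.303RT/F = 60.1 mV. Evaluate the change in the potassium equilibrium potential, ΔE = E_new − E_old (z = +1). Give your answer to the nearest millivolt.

E_old = (60.1/1)·log₁₀(4.57/128) = -86.98 mV
E_new = (60.1/1)·log₁₀(3.14/128) = -96.78 mV
ΔE = -96.78 − (-86.98) = -9.80 mV

-10 mV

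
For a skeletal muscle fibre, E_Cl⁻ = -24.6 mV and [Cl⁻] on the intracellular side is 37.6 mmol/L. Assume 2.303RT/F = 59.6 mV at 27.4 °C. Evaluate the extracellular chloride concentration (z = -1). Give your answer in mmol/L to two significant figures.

97 mmol/L

Nernst: E = (59.6/-1) · log₁₀([out]/[in]), so log₁₀([out]/[in]) = -24.6 × -1 / 59.6 = 0.4128.
[out]/[in] = 10^(0.4128) = 2.587.
[out] = 2.587 × 37.6 = 97.26 mmol/L.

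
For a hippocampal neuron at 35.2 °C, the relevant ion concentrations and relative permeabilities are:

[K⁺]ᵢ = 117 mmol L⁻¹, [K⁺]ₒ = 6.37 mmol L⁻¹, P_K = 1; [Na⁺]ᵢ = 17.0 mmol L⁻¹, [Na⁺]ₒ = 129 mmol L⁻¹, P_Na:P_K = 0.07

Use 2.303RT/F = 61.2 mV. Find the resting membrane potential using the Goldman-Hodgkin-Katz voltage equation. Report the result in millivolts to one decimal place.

-54.2 mV

Vm = 61.2 · log₁₀[(Σ P·[cation]ₒ + Σ P·[anion]ᵢ) / (Σ P·[cation]ᵢ + Σ P·[anion]ₒ)]
Numerator = 1×6.37 + 0.07×129 = 15.4
Denominator = 1×117 + 0.07×17.0 = 118.2
Vm = 61.2 · log₁₀(0.1303) = 61.2 × (-0.8851) = -54.17 mV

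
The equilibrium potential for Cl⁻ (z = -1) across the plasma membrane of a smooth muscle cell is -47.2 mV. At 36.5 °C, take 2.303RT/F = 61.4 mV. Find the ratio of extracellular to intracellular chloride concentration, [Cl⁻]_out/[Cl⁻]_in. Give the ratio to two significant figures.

5.9

log₁₀([out]/[in]) = E·z/(61.4) = -47.2 × -1 / 61.4 = 0.7687
[out]/[in] = 10^(0.7687) = 5.871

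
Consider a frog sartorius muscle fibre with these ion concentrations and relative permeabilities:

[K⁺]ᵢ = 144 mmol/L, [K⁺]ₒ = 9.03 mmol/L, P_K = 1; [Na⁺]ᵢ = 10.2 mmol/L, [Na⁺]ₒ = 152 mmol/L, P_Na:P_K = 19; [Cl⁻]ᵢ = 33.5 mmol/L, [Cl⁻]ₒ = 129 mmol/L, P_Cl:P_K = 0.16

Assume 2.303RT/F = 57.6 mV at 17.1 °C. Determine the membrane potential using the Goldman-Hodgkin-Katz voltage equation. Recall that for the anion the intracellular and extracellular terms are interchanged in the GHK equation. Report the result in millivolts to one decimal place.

Vm = 57.6 · log₁₀[(Σ P·[cation]ₒ + Σ P·[anion]ᵢ) / (Σ P·[cation]ᵢ + Σ P·[anion]ₒ)]
Numerator = 1×9.03 + 19×152 + 0.16×33.5 = 2902
Denominator = 1×144 + 19×10.2 + 0.16×129 = 358.4
Vm = 57.6 · log₁₀(8.0973) = 57.6 × (0.9083) = 52.32 mV

52.3 mV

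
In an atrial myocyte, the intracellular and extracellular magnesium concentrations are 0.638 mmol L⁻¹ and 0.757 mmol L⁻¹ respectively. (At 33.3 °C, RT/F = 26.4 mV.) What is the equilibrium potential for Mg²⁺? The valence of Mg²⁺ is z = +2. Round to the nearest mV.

E = (26.4/z) · ln([Mg²⁺]_out/[Mg²⁺]_in) with z = +2.
= (26.4/2) · ln(0.757/0.638) = 13.20 · ln(1.187)
= 13.20 · (0.1710) = 2.26 mV

2 mV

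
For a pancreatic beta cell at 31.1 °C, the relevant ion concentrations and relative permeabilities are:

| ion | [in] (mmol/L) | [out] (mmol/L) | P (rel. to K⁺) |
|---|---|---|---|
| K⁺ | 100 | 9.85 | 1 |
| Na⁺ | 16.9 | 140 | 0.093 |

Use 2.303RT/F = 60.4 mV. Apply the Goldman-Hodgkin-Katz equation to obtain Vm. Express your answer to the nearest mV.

Vm = 60.4 · log₁₀[(Σ P·[cation]ₒ + Σ P·[anion]ᵢ) / (Σ P·[cation]ᵢ + Σ P·[anion]ₒ)]
Numerator = 1×9.85 + 0.093×140 = 22.87
Denominator = 1×100 + 0.093×16.9 = 101.6
Vm = 60.4 · log₁₀(0.22516) = 60.4 × (-0.6475) = -39.11 mV

-39 mV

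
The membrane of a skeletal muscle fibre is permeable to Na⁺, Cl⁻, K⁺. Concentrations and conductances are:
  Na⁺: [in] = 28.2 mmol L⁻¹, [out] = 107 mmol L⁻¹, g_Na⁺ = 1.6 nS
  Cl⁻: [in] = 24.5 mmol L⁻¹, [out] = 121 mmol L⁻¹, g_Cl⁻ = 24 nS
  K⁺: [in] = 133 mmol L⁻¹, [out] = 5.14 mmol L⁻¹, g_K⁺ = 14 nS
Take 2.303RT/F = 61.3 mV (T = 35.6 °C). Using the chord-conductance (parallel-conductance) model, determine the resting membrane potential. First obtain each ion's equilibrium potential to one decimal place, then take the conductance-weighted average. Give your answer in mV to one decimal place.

-54.9 mV

E_Na⁺ = (61.3/1)·log₁₀(107/28.2) = 35.5 mV
E_Cl⁻ = (61.3/-1)·log₁₀(121/24.5) = -42.5 mV
E_K⁺ = (61.3/1)·log₁₀(5.14/133) = -86.6 mV
Vm = (Σ gᵢEᵢ)/(Σ gᵢ) = (1.6·35.5 + 24·-42.5 + 14·-86.6) / (1.6 + 24 + 14)
= -2175.60 / 39.6 = -54.94 mV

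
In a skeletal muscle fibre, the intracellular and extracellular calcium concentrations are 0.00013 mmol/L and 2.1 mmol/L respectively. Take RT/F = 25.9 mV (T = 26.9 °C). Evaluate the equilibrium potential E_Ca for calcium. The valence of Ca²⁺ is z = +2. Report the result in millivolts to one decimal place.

E = (25.9/z) · ln([Ca²⁺]_out/[Ca²⁺]_in) with z = +2.
= (25.9/2) · ln(2.1/0.00013) = 12.95 · ln(1.615e+04)
= 12.95 · (9.6899) = 125.48 mV

125.5 mV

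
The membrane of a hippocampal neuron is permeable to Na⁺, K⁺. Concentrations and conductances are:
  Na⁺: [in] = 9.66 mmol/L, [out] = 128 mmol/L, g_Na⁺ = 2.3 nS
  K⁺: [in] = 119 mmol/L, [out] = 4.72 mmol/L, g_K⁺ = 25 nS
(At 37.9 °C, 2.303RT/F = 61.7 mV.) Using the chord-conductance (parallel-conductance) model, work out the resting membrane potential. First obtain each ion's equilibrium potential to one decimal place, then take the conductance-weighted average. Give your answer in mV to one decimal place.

-73.4 mV

E_Na⁺ = (61.7/1)·log₁₀(128/9.66) = 69.2 mV
E_K⁺ = (61.7/1)·log₁₀(4.72/119) = -86.5 mV
Vm = (Σ gᵢEᵢ)/(Σ gᵢ) = (2.3·69.2 + 25·-86.5) / (2.3 + 25)
= -2003.34 / 27.3 = -73.38 mV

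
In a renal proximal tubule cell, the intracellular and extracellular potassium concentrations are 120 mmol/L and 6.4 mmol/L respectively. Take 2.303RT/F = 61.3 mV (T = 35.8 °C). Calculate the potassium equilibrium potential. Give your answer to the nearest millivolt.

-78 mV

E = (61.3/z) · log₁₀([K⁺]_out/[K⁺]_in) with z = +1.
= (61.3/1) · log₁₀(6.4/120) = 61.30 · log₁₀(0.05333)
= 61.30 · (-1.2730) = -78.03 mV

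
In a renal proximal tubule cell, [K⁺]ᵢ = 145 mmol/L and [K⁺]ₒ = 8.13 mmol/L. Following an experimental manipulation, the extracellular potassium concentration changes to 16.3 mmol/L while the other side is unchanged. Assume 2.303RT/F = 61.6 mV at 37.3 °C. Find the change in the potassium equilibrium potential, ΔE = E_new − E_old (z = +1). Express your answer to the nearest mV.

E_old = (61.6/1)·log₁₀(8.13/145) = -77.08 mV
E_new = (61.6/1)·log₁₀(16.3/145) = -58.47 mV
ΔE = -58.47 − (-77.08) = 18.61 mV

19 mV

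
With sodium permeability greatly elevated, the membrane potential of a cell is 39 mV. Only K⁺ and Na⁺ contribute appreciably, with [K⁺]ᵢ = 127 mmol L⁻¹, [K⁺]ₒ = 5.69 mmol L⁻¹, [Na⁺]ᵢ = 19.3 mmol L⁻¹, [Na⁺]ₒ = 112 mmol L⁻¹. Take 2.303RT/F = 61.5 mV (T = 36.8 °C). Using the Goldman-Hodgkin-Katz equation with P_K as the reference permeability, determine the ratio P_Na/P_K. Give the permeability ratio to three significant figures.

Let α = P_Na/P_K. GHK: Vm = 61.5·log₁₀[(Kₒ + α·Naₒ)/(Kᵢ + α·Naᵢ)].
10^(Vm/61.5) = 10^(39.0/61.5) = 4.3067
So 4.3067·(Kᵢ + α·Naᵢ) = Kₒ + α·Naₒ → α = (4.3067·127.0 − 5.69) / (112.0 − 4.3067·19.3)
α = (547 − 5.69) / (112.0 − 83.12) = 541.3/28.88 = 18.74

18.7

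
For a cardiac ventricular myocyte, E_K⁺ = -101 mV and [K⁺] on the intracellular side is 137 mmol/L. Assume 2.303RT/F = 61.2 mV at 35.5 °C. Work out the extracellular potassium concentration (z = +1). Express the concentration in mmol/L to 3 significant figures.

3.06 mmol/L

Nernst: E = (61.2/1) · log₁₀([out]/[in]), so log₁₀([out]/[in]) = -101.0 × 1 / 61.2 = -1.6503.
[out]/[in] = 10^(-1.6503) = 0.02237.
[out] = 0.02237 × 137 = 3.065 mmol/L.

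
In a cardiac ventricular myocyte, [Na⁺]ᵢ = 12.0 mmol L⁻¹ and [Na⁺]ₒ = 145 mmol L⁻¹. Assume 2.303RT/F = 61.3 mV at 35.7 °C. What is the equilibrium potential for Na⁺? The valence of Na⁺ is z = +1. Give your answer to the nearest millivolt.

66 mV

E = (61.3/z) · log₁₀([Na⁺]_out/[Na⁺]_in) with z = +1.
= (61.3/1) · log₁₀(145/12.0) = 61.30 · log₁₀(12.08)
= 61.30 · (1.0822) = 66.34 mV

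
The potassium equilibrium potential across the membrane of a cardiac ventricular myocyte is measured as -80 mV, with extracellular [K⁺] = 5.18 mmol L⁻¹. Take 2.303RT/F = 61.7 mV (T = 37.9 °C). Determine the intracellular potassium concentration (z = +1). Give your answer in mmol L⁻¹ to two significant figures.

100 mmol L⁻¹

Nernst: E = (61.7/1) · log₁₀([out]/[in]), so log₁₀([out]/[in]) = -80.0 × 1 / 61.7 = -1.2966.
[out]/[in] = 10^(-1.2966) = 0.05051.
[in] = 5.18 / 0.05051 = 102.5 mmol L⁻¹.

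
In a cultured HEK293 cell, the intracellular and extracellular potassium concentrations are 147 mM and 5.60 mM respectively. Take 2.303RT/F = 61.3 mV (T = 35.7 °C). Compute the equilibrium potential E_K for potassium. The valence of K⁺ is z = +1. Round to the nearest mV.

E = (61.3/z) · log₁₀([K⁺]_out/[K⁺]_in) with z = +1.
= (61.3/1) · log₁₀(5.60/147) = 61.30 · log₁₀(0.0381)
= 61.30 · (-1.4191) = -86.99 mV

-87 mV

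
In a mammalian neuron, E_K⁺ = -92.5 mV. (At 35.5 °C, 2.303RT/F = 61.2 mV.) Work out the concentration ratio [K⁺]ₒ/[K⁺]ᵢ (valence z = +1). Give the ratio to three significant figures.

log₁₀([out]/[in]) = E·z/(61.2) = -92.5 × 1 / 61.2 = -1.5114
[out]/[in] = 10^(-1.5114) = 0.0308

0.0308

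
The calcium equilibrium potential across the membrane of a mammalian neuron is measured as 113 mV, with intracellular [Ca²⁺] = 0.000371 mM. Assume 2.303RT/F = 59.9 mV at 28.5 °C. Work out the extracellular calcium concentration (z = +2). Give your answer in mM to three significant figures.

2.20 mM

Nernst: E = (59.9/2) · log₁₀([out]/[in]), so log₁₀([out]/[in]) = 113.0 × 2 / 59.9 = 3.7730.
[out]/[in] = 10^(3.7730) = 5929.
[out] = 5929 × 0.000371 = 2.2 mM.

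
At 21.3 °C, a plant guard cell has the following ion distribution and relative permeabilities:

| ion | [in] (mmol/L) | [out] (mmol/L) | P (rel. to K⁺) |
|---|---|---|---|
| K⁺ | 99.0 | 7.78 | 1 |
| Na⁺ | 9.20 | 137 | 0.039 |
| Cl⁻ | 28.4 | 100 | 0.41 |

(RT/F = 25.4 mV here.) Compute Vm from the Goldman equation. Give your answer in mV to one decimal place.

-44.1 mV

Vm = 25.4 · ln[(Σ P·[cation]ₒ + Σ P·[anion]ᵢ) / (Σ P·[cation]ᵢ + Σ P·[anion]ₒ)]
Numerator = 1×7.78 + 0.039×137 + 0.41×28.4 = 24.77
Denominator = 1×99.0 + 0.039×9.20 + 0.41×100 = 140.4
Vm = 25.4 · ln(0.17645) = 25.4 × (-1.7347) = -44.06 mV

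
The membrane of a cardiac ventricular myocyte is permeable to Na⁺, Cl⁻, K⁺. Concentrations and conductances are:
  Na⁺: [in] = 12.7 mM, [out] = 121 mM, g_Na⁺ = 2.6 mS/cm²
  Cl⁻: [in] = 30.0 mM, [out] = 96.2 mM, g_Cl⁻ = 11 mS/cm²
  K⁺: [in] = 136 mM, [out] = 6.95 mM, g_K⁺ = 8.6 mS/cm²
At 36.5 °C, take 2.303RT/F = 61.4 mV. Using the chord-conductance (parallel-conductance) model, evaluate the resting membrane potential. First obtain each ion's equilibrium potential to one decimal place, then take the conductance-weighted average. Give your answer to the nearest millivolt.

E_Na⁺ = (61.4/1)·log₁₀(121/12.7) = 60.1 mV
E_Cl⁻ = (61.4/-1)·log₁₀(96.2/30.0) = -31.1 mV
E_K⁺ = (61.4/1)·log₁₀(6.95/136) = -79.3 mV
Vm = (Σ gᵢEᵢ)/(Σ gᵢ) = (2.6·60.1 + 11·-31.1 + 8.6·-79.3) / (2.6 + 11 + 8.6)
= -867.82 / 22.2 = -39.09 mV

-39 mV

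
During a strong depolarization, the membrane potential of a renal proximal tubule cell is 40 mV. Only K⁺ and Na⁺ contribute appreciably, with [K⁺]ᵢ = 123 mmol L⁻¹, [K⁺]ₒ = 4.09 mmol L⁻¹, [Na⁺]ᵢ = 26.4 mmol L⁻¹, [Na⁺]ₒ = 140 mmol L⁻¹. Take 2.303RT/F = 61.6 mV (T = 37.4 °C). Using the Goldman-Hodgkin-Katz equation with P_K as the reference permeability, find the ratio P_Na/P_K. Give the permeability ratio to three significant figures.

Let α = P_Na/P_K. GHK: Vm = 61.6·log₁₀[(Kₒ + α·Naₒ)/(Kᵢ + α·Naᵢ)].
10^(Vm/61.6) = 10^(40.0/61.6) = 4.4602
So 4.4602·(Kᵢ + α·Naᵢ) = Kₒ + α·Naₒ → α = (4.4602·123.0 − 4.09) / (140.0 − 4.4602·26.4)
α = (548.6 − 4.09) / (140.0 − 117.7) = 544.5/22.25 = 24.47

24.5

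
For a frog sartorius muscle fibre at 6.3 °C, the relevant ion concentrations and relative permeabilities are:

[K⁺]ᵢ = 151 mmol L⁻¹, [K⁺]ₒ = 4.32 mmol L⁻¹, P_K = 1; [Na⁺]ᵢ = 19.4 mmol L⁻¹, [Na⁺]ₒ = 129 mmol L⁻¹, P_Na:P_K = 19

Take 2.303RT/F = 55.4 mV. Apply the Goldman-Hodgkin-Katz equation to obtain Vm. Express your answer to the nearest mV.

37 mV

Vm = 55.4 · log₁₀[(Σ P·[cation]ₒ + Σ P·[anion]ᵢ) / (Σ P·[cation]ᵢ + Σ P·[anion]ₒ)]
Numerator = 1×4.32 + 19×129 = 2455
Denominator = 1×151 + 19×19.4 = 519.6
Vm = 55.4 · log₁₀(4.7254) = 55.4 × (0.6744) = 37.36 mV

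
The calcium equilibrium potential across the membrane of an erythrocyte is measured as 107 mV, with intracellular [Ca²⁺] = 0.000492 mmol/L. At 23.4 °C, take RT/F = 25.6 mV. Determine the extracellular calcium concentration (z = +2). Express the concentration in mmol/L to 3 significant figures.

Nernst: E = (25.6/2) · ln([out]/[in]), so ln([out]/[in]) = 107.0 × 2 / 25.6 = 8.3594.
[out]/[in] = e^(8.3594) = 4270.
[out] = 4270 × 0.000492 = 2.101 mmol/L.

2.10 mmol/L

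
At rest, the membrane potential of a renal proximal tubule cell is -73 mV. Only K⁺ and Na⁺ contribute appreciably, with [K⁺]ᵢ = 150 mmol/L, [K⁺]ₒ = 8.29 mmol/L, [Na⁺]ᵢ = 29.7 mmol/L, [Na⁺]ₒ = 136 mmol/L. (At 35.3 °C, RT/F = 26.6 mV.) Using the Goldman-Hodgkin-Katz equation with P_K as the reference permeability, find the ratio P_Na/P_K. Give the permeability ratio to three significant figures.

0.0101

Let α = P_Na/P_K. GHK: Vm = 26.6·ln[(Kₒ + α·Naₒ)/(Kᵢ + α·Naᵢ)].
e^(Vm/26.6) = e^(-73.0/26.6) = 0.064289
So 0.064289·(Kᵢ + α·Naᵢ) = Kₒ + α·Naₒ → α = (0.064289·150.0 − 8.29) / (136.0 − 0.064289·29.7)
α = (9.643 − 8.29) / (136.0 − 1.909) = 1.353/134.1 = 0.01009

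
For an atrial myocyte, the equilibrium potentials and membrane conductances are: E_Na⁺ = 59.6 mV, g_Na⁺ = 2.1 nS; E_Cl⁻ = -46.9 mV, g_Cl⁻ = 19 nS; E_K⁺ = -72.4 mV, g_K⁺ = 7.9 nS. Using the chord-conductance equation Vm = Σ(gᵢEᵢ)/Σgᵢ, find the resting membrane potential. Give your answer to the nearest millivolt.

Σ gᵢEᵢ = 2.1·(59.6) + 19·(-46.9) + 7.9·(-72.4) = -1337.90
Σ gᵢ = 2.1 + 19 + 7.9 = 29
Vm = -1337.90 / 29 = -46.13 mV

-46 mV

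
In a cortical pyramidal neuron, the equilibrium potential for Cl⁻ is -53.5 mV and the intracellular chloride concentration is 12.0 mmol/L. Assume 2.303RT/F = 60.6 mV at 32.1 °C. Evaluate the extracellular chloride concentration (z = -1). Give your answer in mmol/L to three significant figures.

91.6 mmol/L

Nernst: E = (60.6/-1) · log₁₀([out]/[in]), so log₁₀([out]/[in]) = -53.5 × -1 / 60.6 = 0.8828.
[out]/[in] = 10^(0.8828) = 7.636.
[out] = 7.636 × 12.0 = 91.63 mmol/L.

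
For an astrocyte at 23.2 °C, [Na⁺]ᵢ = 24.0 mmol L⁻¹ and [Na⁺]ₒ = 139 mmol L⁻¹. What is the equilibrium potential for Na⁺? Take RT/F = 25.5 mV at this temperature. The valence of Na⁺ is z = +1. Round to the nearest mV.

45 mV

E = (25.5/z) · ln([Na⁺]_out/[Na⁺]_in) with z = +1.
= (25.5/1) · ln(139/24.0) = 25.50 · ln(5.792)
= 25.50 · (1.7564) = 44.79 mV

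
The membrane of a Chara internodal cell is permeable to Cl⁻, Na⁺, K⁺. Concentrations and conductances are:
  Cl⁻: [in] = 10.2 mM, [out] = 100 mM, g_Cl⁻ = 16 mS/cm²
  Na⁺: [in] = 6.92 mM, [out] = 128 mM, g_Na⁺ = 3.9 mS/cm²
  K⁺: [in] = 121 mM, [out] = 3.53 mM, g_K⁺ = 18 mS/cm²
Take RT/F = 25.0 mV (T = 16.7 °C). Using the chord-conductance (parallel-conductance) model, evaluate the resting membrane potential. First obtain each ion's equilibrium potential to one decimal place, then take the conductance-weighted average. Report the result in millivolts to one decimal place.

-58.6 mV

E_Cl⁻ = (25.0/-1)·ln(100/10.2) = -57.1 mV
E_Na⁺ = (25.0/1)·ln(128/6.92) = 72.9 mV
E_K⁺ = (25.0/1)·ln(3.53/121) = -88.4 mV
Vm = (Σ gᵢEᵢ)/(Σ gᵢ) = (16·-57.1 + 3.9·72.9 + 18·-88.4) / (16 + 3.9 + 18)
= -2220.49 / 37.9 = -58.59 mV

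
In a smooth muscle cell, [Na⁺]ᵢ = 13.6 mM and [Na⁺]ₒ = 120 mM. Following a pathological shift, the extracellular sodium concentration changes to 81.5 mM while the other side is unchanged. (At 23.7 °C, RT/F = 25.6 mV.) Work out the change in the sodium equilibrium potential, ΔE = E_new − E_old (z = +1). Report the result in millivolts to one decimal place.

-9.9 mV

E_old = (25.6/1)·ln(120/13.6) = 55.74 mV
E_new = (25.6/1)·ln(81.5/13.6) = 45.84 mV
ΔE = 45.84 − (55.74) = -9.90 mV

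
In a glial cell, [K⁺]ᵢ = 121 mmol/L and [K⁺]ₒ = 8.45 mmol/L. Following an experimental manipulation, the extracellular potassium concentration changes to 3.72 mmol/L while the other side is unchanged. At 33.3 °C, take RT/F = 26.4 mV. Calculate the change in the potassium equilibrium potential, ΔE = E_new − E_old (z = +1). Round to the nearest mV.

E_old = (26.4/1)·ln(8.45/121) = -70.27 mV
E_new = (26.4/1)·ln(3.72/121) = -91.93 mV
ΔE = -91.93 − (-70.27) = -21.66 mV

-22 mV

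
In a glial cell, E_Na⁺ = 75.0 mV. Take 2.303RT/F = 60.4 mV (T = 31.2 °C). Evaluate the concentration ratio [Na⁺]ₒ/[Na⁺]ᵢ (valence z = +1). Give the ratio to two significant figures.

log₁₀([out]/[in]) = E·z/(60.4) = 75.0 × 1 / 60.4 = 1.2417
[out]/[in] = 10^(1.2417) = 17.45

17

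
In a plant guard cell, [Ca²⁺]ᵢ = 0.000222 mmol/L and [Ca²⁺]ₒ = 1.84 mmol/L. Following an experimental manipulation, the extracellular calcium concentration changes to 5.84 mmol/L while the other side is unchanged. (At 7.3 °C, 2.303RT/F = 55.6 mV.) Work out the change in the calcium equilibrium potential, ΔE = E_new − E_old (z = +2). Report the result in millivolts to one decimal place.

13.9 mV

E_old = (55.6/2)·log₁₀(1.84/0.000222) = 108.93 mV
E_new = (55.6/2)·log₁₀(5.84/0.000222) = 122.88 mV
ΔE = 122.88 − (108.93) = 13.94 mV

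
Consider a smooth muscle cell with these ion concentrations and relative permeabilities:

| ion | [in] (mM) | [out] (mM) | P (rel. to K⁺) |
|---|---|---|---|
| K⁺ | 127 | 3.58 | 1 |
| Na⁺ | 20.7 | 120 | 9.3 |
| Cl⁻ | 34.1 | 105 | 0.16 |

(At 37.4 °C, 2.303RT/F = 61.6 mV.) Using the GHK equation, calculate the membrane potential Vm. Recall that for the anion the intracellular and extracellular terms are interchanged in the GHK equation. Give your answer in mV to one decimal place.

Vm = 61.6 · log₁₀[(Σ P·[cation]ₒ + Σ P·[anion]ᵢ) / (Σ P·[cation]ᵢ + Σ P·[anion]ₒ)]
Numerator = 1×3.58 + 9.3×120 + 0.16×34.1 = 1125
Denominator = 1×127 + 9.3×20.7 + 0.16×105 = 336.3
Vm = 61.6 · log₁₀(3.3452) = 61.6 × (0.5244) = 32.30 mV

32.3 mV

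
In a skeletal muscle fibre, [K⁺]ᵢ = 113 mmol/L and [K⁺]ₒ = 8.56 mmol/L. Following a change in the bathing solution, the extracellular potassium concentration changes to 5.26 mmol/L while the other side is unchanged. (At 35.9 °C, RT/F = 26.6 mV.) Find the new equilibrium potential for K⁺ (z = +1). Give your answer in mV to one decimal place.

After the shift: [K⁺]_out = 5.26, [K⁺]_in = 113 mmol/L.
E_new = (26.6/1)·ln(5.26/113) = 26.60 · (-3.0673) = -81.59 mV

-81.6 mV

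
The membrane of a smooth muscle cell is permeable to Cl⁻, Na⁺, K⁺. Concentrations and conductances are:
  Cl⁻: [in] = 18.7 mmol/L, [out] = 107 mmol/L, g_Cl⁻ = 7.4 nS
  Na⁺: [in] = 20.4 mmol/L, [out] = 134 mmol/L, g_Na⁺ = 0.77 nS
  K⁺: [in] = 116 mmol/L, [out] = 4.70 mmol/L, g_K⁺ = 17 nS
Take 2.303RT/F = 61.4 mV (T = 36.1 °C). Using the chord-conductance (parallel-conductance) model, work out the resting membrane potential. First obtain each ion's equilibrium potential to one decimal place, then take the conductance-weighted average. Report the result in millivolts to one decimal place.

E_Cl⁻ = (61.4/-1)·log₁₀(107/18.7) = -46.5 mV
E_Na⁺ = (61.4/1)·log₁₀(134/20.4) = 50.2 mV
E_K⁺ = (61.4/1)·log₁₀(4.70/116) = -85.5 mV
Vm = (Σ gᵢEᵢ)/(Σ gᵢ) = (7.4·-46.5 + 0.77·50.2 + 17·-85.5) / (7.4 + 0.77 + 17)
= -1758.95 / 25.17 = -69.88 mV

-69.9 mV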